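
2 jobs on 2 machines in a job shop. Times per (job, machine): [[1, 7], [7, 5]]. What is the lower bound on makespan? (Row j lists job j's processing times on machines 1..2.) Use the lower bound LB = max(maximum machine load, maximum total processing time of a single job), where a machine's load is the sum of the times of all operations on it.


Machine loads:
  Machine 1: 1 + 7 = 8
  Machine 2: 7 + 5 = 12
Max machine load = 12
Job totals:
  Job 1: 8
  Job 2: 12
Max job total = 12
Lower bound = max(12, 12) = 12

12


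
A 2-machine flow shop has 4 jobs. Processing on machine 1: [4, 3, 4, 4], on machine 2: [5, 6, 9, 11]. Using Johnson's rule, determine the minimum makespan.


Apply Johnson's rule:
  Group 1 (a <= b): [(2, 3, 6), (1, 4, 5), (3, 4, 9), (4, 4, 11)]
  Group 2 (a > b): []
Optimal job order: [2, 1, 3, 4]
Schedule:
  Job 2: M1 done at 3, M2 done at 9
  Job 1: M1 done at 7, M2 done at 14
  Job 3: M1 done at 11, M2 done at 23
  Job 4: M1 done at 15, M2 done at 34
Makespan = 34

34


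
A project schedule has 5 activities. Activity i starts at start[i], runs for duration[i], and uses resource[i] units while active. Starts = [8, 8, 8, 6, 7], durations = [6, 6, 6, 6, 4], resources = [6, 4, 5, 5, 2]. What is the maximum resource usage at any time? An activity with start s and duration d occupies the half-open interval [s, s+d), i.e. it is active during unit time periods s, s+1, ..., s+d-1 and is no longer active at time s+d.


Each activity i is active on [start_i, start_i + duration_i).
Compute total resource usage per time slot:
  t=0: active resources = [], total = 0
  t=1: active resources = [], total = 0
  t=2: active resources = [], total = 0
  t=3: active resources = [], total = 0
  t=4: active resources = [], total = 0
  t=5: active resources = [], total = 0
  t=6: active resources = [5], total = 5
  t=7: active resources = [5, 2], total = 7
  t=8: active resources = [6, 4, 5, 5, 2], total = 22
  t=9: active resources = [6, 4, 5, 5, 2], total = 22
  t=10: active resources = [6, 4, 5, 5, 2], total = 22
  t=11: active resources = [6, 4, 5, 5], total = 20
  t=12: active resources = [6, 4, 5], total = 15
  t=13: active resources = [6, 4, 5], total = 15
Peak resource demand = 22

22


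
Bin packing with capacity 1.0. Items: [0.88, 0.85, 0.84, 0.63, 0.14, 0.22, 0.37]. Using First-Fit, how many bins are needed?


Place items sequentially using First-Fit:
  Item 0.88 -> new Bin 1
  Item 0.85 -> new Bin 2
  Item 0.84 -> new Bin 3
  Item 0.63 -> new Bin 4
  Item 0.14 -> Bin 2 (now 0.99)
  Item 0.22 -> Bin 4 (now 0.85)
  Item 0.37 -> new Bin 5
Total bins used = 5

5


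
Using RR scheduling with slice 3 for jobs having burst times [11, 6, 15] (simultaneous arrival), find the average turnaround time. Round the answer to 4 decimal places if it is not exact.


Time quantum = 3
Execution trace:
  J1 runs 3 units, time = 3
  J2 runs 3 units, time = 6
  J3 runs 3 units, time = 9
  J1 runs 3 units, time = 12
  J2 runs 3 units, time = 15
  J3 runs 3 units, time = 18
  J1 runs 3 units, time = 21
  J3 runs 3 units, time = 24
  J1 runs 2 units, time = 26
  J3 runs 3 units, time = 29
  J3 runs 3 units, time = 32
Finish times: [26, 15, 32]
Average turnaround = 73/3 = 24.3333

24.3333


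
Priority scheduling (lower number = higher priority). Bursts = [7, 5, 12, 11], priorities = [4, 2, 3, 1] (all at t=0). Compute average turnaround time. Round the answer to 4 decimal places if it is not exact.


Sort by priority (ascending = highest first):
Order: [(1, 11), (2, 5), (3, 12), (4, 7)]
Completion times:
  Priority 1, burst=11, C=11
  Priority 2, burst=5, C=16
  Priority 3, burst=12, C=28
  Priority 4, burst=7, C=35
Average turnaround = 90/4 = 22.5

22.5


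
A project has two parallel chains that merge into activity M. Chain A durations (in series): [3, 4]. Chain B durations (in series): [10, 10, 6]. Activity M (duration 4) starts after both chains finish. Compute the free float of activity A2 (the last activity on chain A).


ES(A2) = sum of predecessors on chain A = 3
EF(A2) = ES + duration = 3 + 4 = 7
Successor of A2 is M. ES(M) = max(sum(A), sum(B)) = max(7, 26) = 26
Free float = ES(successor) - EF(current) = 26 - 7 = 19

19


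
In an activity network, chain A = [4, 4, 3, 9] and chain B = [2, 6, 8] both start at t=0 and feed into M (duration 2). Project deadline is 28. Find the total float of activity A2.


Forward pass: ES(A2) = sum of predecessors on chain A = 4
EF = ES + duration = 4 + 4 = 8
Backward pass: LF(M) = deadline = 28; LS(M) = 28 - 2 = 26
LF(A2) = LS(M) - sum(successors on chain A) = 26 - 12 = 14
LS = LF - duration = 14 - 4 = 10
Total float = LS - ES = 10 - 4 = 6

6


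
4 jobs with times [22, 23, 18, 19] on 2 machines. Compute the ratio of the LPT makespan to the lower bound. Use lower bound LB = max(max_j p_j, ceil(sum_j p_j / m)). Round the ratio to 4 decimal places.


LPT order: [23, 22, 19, 18]
Machine loads after assignment: [41, 41]
LPT makespan = 41
Lower bound = max(max_job, ceil(total/2)) = max(23, 41) = 41
Ratio = 41 / 41 = 1.0

1.0


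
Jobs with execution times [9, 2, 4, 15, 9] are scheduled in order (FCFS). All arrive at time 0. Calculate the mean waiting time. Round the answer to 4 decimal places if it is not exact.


FCFS order (as given): [9, 2, 4, 15, 9]
Waiting times:
  Job 1: wait = 0
  Job 2: wait = 9
  Job 3: wait = 11
  Job 4: wait = 15
  Job 5: wait = 30
Sum of waiting times = 65
Average waiting time = 65/5 = 13.0

13.0


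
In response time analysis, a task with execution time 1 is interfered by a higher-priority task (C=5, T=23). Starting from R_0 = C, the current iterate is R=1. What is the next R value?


R_next = C + ceil(R_prev / T_hp) * C_hp
ceil(1 / 23) = ceil(0.0435) = 1
Interference = 1 * 5 = 5
R_next = 1 + 5 = 6

6


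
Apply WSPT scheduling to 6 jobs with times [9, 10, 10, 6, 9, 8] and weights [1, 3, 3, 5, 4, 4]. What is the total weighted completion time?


Compute p/w ratios and sort ascending (WSPT): [(6, 5), (8, 4), (9, 4), (10, 3), (10, 3), (9, 1)]
Compute weighted completion times:
  Job (p=6,w=5): C=6, w*C=5*6=30
  Job (p=8,w=4): C=14, w*C=4*14=56
  Job (p=9,w=4): C=23, w*C=4*23=92
  Job (p=10,w=3): C=33, w*C=3*33=99
  Job (p=10,w=3): C=43, w*C=3*43=129
  Job (p=9,w=1): C=52, w*C=1*52=52
Total weighted completion time = 458

458


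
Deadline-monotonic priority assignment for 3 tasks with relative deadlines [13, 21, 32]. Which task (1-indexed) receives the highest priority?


Sort tasks by relative deadline (ascending):
  Task 1: deadline = 13
  Task 2: deadline = 21
  Task 3: deadline = 32
Priority order (highest first): [1, 2, 3]
Highest priority task = 1

1


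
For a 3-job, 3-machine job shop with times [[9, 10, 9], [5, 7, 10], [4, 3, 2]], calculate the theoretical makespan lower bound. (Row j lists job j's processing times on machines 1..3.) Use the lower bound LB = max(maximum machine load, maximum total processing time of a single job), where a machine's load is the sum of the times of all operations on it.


Machine loads:
  Machine 1: 9 + 5 + 4 = 18
  Machine 2: 10 + 7 + 3 = 20
  Machine 3: 9 + 10 + 2 = 21
Max machine load = 21
Job totals:
  Job 1: 28
  Job 2: 22
  Job 3: 9
Max job total = 28
Lower bound = max(21, 28) = 28

28


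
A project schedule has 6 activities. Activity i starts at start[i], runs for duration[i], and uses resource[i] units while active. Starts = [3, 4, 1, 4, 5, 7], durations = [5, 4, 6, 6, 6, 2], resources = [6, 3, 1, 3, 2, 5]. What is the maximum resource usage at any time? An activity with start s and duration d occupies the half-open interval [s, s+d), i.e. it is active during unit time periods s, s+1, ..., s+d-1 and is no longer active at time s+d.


Each activity i is active on [start_i, start_i + duration_i).
Compute total resource usage per time slot:
  t=0: active resources = [], total = 0
  t=1: active resources = [1], total = 1
  t=2: active resources = [1], total = 1
  t=3: active resources = [6, 1], total = 7
  t=4: active resources = [6, 3, 1, 3], total = 13
  t=5: active resources = [6, 3, 1, 3, 2], total = 15
  t=6: active resources = [6, 3, 1, 3, 2], total = 15
  t=7: active resources = [6, 3, 3, 2, 5], total = 19
  t=8: active resources = [3, 2, 5], total = 10
  t=9: active resources = [3, 2], total = 5
  t=10: active resources = [2], total = 2
Peak resource demand = 19

19


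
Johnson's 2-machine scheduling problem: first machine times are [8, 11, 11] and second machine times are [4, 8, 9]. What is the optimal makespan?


Apply Johnson's rule:
  Group 1 (a <= b): []
  Group 2 (a > b): [(3, 11, 9), (2, 11, 8), (1, 8, 4)]
Optimal job order: [3, 2, 1]
Schedule:
  Job 3: M1 done at 11, M2 done at 20
  Job 2: M1 done at 22, M2 done at 30
  Job 1: M1 done at 30, M2 done at 34
Makespan = 34

34


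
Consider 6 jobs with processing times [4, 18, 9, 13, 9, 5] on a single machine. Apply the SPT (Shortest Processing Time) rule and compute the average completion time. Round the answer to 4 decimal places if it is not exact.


Sort jobs by processing time (SPT order): [4, 5, 9, 9, 13, 18]
Compute completion times sequentially:
  Job 1: processing = 4, completes at 4
  Job 2: processing = 5, completes at 9
  Job 3: processing = 9, completes at 18
  Job 4: processing = 9, completes at 27
  Job 5: processing = 13, completes at 40
  Job 6: processing = 18, completes at 58
Sum of completion times = 156
Average completion time = 156/6 = 26.0

26.0


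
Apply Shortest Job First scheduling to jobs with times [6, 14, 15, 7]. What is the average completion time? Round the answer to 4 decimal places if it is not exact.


SJF order (ascending): [6, 7, 14, 15]
Completion times:
  Job 1: burst=6, C=6
  Job 2: burst=7, C=13
  Job 3: burst=14, C=27
  Job 4: burst=15, C=42
Average completion = 88/4 = 22.0

22.0


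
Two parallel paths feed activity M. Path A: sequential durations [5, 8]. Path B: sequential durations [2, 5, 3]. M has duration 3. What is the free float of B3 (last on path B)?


ES(B3) = sum of predecessors on chain B = 7
EF(B3) = ES + duration = 7 + 3 = 10
Successor of B3 is M. ES(M) = max(sum(A), sum(B)) = max(13, 10) = 13
Free float = ES(successor) - EF(current) = 13 - 10 = 3

3


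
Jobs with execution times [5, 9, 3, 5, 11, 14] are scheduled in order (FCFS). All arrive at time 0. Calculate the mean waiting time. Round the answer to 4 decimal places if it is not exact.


FCFS order (as given): [5, 9, 3, 5, 11, 14]
Waiting times:
  Job 1: wait = 0
  Job 2: wait = 5
  Job 3: wait = 14
  Job 4: wait = 17
  Job 5: wait = 22
  Job 6: wait = 33
Sum of waiting times = 91
Average waiting time = 91/6 = 15.1667

15.1667


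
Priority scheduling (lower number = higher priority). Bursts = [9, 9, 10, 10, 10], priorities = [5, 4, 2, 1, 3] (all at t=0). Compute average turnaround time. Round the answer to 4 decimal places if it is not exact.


Sort by priority (ascending = highest first):
Order: [(1, 10), (2, 10), (3, 10), (4, 9), (5, 9)]
Completion times:
  Priority 1, burst=10, C=10
  Priority 2, burst=10, C=20
  Priority 3, burst=10, C=30
  Priority 4, burst=9, C=39
  Priority 5, burst=9, C=48
Average turnaround = 147/5 = 29.4

29.4


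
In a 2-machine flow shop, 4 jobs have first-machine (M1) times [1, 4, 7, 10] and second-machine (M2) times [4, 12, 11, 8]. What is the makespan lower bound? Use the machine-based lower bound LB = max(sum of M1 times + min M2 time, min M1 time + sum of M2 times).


LB1 = sum(M1 times) + min(M2 times) = 22 + 4 = 26
LB2 = min(M1 times) + sum(M2 times) = 1 + 35 = 36
Lower bound = max(LB1, LB2) = max(26, 36) = 36

36


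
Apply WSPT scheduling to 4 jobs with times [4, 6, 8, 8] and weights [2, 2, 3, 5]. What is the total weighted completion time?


Compute p/w ratios and sort ascending (WSPT): [(8, 5), (4, 2), (8, 3), (6, 2)]
Compute weighted completion times:
  Job (p=8,w=5): C=8, w*C=5*8=40
  Job (p=4,w=2): C=12, w*C=2*12=24
  Job (p=8,w=3): C=20, w*C=3*20=60
  Job (p=6,w=2): C=26, w*C=2*26=52
Total weighted completion time = 176

176


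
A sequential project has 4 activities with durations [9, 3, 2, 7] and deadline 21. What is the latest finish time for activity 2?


LF(activity 2) = deadline - sum of successor durations
Successors: activities 3 through 4 with durations [2, 7]
Sum of successor durations = 9
LF = 21 - 9 = 12

12


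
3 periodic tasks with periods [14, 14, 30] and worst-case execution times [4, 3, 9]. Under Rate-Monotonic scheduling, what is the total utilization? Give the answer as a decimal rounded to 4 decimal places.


Compute individual utilizations (exact fractions):
  Task 1: C/T = 4/14 = 2/7 (approx. 0.2857)
  Task 2: C/T = 3/14 (approx. 0.2143)
  Task 3: C/T = 9/30 = 3/10 (approx. 0.3)
Total utilization U = 2/7 + 3/14 + 3/10 = 4/5
Rounded to 4 decimal places: U = 0.8000
RM (Liu & Layland) bound for 3 tasks = 0.779763; compare with U = 4/5 (approx. 0.800000)
bound < U <= 1, so the RM sufficient condition is not met (inconclusive; an exact test such as response-time analysis is needed).

0.8000


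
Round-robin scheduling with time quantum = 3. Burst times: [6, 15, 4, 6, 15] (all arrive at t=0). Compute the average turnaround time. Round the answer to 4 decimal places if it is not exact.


Time quantum = 3
Execution trace:
  J1 runs 3 units, time = 3
  J2 runs 3 units, time = 6
  J3 runs 3 units, time = 9
  J4 runs 3 units, time = 12
  J5 runs 3 units, time = 15
  J1 runs 3 units, time = 18
  J2 runs 3 units, time = 21
  J3 runs 1 units, time = 22
  J4 runs 3 units, time = 25
  J5 runs 3 units, time = 28
  J2 runs 3 units, time = 31
  J5 runs 3 units, time = 34
  J2 runs 3 units, time = 37
  J5 runs 3 units, time = 40
  J2 runs 3 units, time = 43
  J5 runs 3 units, time = 46
Finish times: [18, 43, 22, 25, 46]
Average turnaround = 154/5 = 30.8

30.8


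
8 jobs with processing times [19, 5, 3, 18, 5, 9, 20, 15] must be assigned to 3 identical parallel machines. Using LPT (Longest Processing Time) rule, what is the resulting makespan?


Sort jobs in decreasing order (LPT): [20, 19, 18, 15, 9, 5, 5, 3]
Assign each job to the least loaded machine:
  Machine 1: jobs [20, 5, 5], load = 30
  Machine 2: jobs [19, 9, 3], load = 31
  Machine 3: jobs [18, 15], load = 33
Makespan = max load = 33

33


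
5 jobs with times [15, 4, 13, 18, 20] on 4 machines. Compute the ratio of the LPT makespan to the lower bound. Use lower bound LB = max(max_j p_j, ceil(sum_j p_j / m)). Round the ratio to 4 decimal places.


LPT order: [20, 18, 15, 13, 4]
Machine loads after assignment: [20, 18, 15, 17]
LPT makespan = 20
Lower bound = max(max_job, ceil(total/4)) = max(20, 18) = 20
Ratio = 20 / 20 = 1.0

1.0


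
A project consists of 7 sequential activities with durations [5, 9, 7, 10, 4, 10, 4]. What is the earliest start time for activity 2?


Activity 2 starts after activities 1 through 1 complete.
Predecessor durations: [5]
ES = 5 = 5

5


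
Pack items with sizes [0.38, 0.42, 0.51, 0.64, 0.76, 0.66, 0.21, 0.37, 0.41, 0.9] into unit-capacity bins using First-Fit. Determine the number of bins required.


Place items sequentially using First-Fit:
  Item 0.38 -> new Bin 1
  Item 0.42 -> Bin 1 (now 0.8)
  Item 0.51 -> new Bin 2
  Item 0.64 -> new Bin 3
  Item 0.76 -> new Bin 4
  Item 0.66 -> new Bin 5
  Item 0.21 -> Bin 2 (now 0.72)
  Item 0.37 -> new Bin 6
  Item 0.41 -> Bin 6 (now 0.78)
  Item 0.9 -> new Bin 7
Total bins used = 7

7


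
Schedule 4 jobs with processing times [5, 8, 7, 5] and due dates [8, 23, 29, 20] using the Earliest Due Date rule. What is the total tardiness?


Sort by due date (EDD order): [(5, 8), (5, 20), (8, 23), (7, 29)]
Compute completion times and tardiness:
  Job 1: p=5, d=8, C=5, tardiness=max(0,5-8)=0
  Job 2: p=5, d=20, C=10, tardiness=max(0,10-20)=0
  Job 3: p=8, d=23, C=18, tardiness=max(0,18-23)=0
  Job 4: p=7, d=29, C=25, tardiness=max(0,25-29)=0
Total tardiness = 0

0


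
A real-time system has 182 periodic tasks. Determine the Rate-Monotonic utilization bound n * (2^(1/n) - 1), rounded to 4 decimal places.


Compute 2^(1/182) = 1.0038157625
Subtract 1: 1.0038157625 - 1 = 0.0038157625
Multiply by n: 182 * 0.0038157625 = 0.6944687750
Round to 4 dp: 0.6945

0.6945


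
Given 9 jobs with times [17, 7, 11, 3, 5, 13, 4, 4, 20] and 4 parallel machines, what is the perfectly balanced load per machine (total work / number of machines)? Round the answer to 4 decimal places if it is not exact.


Total processing time = 17 + 7 + 11 + 3 + 5 + 13 + 4 + 4 + 20 = 84
Number of machines = 4
Ideal balanced load = 84 / 4 = 21.0

21.0


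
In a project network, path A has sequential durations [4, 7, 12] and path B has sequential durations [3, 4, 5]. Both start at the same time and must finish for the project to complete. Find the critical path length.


Path A total = 4 + 7 + 12 = 23
Path B total = 3 + 4 + 5 = 12
Critical path = longest path = max(23, 12) = 23

23


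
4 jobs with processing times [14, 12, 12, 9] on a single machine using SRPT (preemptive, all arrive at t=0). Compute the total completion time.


Since all jobs arrive at t=0, SRPT equals SPT ordering.
SPT order: [9, 12, 12, 14]
Completion times:
  Job 1: p=9, C=9
  Job 2: p=12, C=21
  Job 3: p=12, C=33
  Job 4: p=14, C=47
Total completion time = 9 + 21 + 33 + 47 = 110

110


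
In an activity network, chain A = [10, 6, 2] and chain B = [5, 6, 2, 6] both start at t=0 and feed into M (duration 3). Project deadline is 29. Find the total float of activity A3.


Forward pass: ES(A3) = sum of predecessors on chain A = 16
EF = ES + duration = 16 + 2 = 18
Backward pass: LF(M) = deadline = 29; LS(M) = 29 - 3 = 26
LF(A3) = LS(M) - sum(successors on chain A) = 26 - 0 = 26
LS = LF - duration = 26 - 2 = 24
Total float = LS - ES = 24 - 16 = 8

8


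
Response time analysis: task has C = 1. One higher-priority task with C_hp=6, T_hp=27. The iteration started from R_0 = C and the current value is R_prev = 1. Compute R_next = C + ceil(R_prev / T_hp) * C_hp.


R_next = C + ceil(R_prev / T_hp) * C_hp
ceil(1 / 27) = ceil(0.037) = 1
Interference = 1 * 6 = 6
R_next = 1 + 6 = 7

7


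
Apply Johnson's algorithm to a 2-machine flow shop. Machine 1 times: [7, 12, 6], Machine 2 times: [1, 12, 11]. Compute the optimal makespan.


Apply Johnson's rule:
  Group 1 (a <= b): [(3, 6, 11), (2, 12, 12)]
  Group 2 (a > b): [(1, 7, 1)]
Optimal job order: [3, 2, 1]
Schedule:
  Job 3: M1 done at 6, M2 done at 17
  Job 2: M1 done at 18, M2 done at 30
  Job 1: M1 done at 25, M2 done at 31
Makespan = 31

31


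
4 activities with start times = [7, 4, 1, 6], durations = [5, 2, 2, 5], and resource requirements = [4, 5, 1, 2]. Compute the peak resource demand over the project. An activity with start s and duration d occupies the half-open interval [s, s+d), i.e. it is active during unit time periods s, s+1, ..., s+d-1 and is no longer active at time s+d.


Each activity i is active on [start_i, start_i + duration_i).
Compute total resource usage per time slot:
  t=0: active resources = [], total = 0
  t=1: active resources = [1], total = 1
  t=2: active resources = [1], total = 1
  t=3: active resources = [], total = 0
  t=4: active resources = [5], total = 5
  t=5: active resources = [5], total = 5
  t=6: active resources = [2], total = 2
  t=7: active resources = [4, 2], total = 6
  t=8: active resources = [4, 2], total = 6
  t=9: active resources = [4, 2], total = 6
  t=10: active resources = [4, 2], total = 6
  t=11: active resources = [4], total = 4
Peak resource demand = 6

6


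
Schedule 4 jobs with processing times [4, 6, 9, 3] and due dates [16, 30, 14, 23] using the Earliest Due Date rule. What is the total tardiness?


Sort by due date (EDD order): [(9, 14), (4, 16), (3, 23), (6, 30)]
Compute completion times and tardiness:
  Job 1: p=9, d=14, C=9, tardiness=max(0,9-14)=0
  Job 2: p=4, d=16, C=13, tardiness=max(0,13-16)=0
  Job 3: p=3, d=23, C=16, tardiness=max(0,16-23)=0
  Job 4: p=6, d=30, C=22, tardiness=max(0,22-30)=0
Total tardiness = 0

0


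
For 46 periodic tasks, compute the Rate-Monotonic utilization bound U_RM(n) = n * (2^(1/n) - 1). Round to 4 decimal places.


Compute 2^(1/46) = 1.0151825180
Subtract 1: 1.0151825180 - 1 = 0.0151825180
Multiply by n: 46 * 0.0151825180 = 0.6983958280
Round to 4 dp: 0.6984

0.6984


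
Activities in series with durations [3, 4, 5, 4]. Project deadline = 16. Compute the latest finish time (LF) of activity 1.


LF(activity 1) = deadline - sum of successor durations
Successors: activities 2 through 4 with durations [4, 5, 4]
Sum of successor durations = 13
LF = 16 - 13 = 3

3


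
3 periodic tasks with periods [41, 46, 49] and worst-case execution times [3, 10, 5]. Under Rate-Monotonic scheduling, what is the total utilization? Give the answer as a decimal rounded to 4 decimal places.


Compute individual utilizations (exact fractions):
  Task 1: C/T = 3/41 (approx. 0.0732)
  Task 2: C/T = 10/46 = 5/23 (approx. 0.2174)
  Task 3: C/T = 5/49 (approx. 0.102)
Total utilization U = 3/41 + 5/23 + 5/49 = 18141/46207
Rounded to 4 decimal places: U = 0.3926
RM (Liu & Layland) bound for 3 tasks = 0.779763; compare with U = 18141/46207 (approx. 0.392603)
U <= bound, so schedulable by RM sufficient condition.

0.3926


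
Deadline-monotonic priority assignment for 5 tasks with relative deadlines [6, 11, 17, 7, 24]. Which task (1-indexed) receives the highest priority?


Sort tasks by relative deadline (ascending):
  Task 1: deadline = 6
  Task 4: deadline = 7
  Task 2: deadline = 11
  Task 3: deadline = 17
  Task 5: deadline = 24
Priority order (highest first): [1, 4, 2, 3, 5]
Highest priority task = 1

1


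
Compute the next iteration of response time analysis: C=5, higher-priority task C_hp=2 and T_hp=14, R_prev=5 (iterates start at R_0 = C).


R_next = C + ceil(R_prev / T_hp) * C_hp
ceil(5 / 14) = ceil(0.3571) = 1
Interference = 1 * 2 = 2
R_next = 5 + 2 = 7

7


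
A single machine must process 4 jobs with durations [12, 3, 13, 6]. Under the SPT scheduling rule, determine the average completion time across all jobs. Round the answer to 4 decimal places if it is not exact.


Sort jobs by processing time (SPT order): [3, 6, 12, 13]
Compute completion times sequentially:
  Job 1: processing = 3, completes at 3
  Job 2: processing = 6, completes at 9
  Job 3: processing = 12, completes at 21
  Job 4: processing = 13, completes at 34
Sum of completion times = 67
Average completion time = 67/4 = 16.75

16.75


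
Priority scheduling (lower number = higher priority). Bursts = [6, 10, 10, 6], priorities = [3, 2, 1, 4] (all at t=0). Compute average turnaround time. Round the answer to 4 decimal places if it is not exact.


Sort by priority (ascending = highest first):
Order: [(1, 10), (2, 10), (3, 6), (4, 6)]
Completion times:
  Priority 1, burst=10, C=10
  Priority 2, burst=10, C=20
  Priority 3, burst=6, C=26
  Priority 4, burst=6, C=32
Average turnaround = 88/4 = 22.0

22.0


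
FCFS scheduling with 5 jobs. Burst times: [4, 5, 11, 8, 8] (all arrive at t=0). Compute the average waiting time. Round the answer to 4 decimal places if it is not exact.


FCFS order (as given): [4, 5, 11, 8, 8]
Waiting times:
  Job 1: wait = 0
  Job 2: wait = 4
  Job 3: wait = 9
  Job 4: wait = 20
  Job 5: wait = 28
Sum of waiting times = 61
Average waiting time = 61/5 = 12.2

12.2


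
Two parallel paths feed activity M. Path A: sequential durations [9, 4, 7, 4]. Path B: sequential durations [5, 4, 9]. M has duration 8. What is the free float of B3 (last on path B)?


ES(B3) = sum of predecessors on chain B = 9
EF(B3) = ES + duration = 9 + 9 = 18
Successor of B3 is M. ES(M) = max(sum(A), sum(B)) = max(24, 18) = 24
Free float = ES(successor) - EF(current) = 24 - 18 = 6

6


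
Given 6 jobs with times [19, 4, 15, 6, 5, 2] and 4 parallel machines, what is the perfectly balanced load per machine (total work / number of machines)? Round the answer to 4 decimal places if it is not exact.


Total processing time = 19 + 4 + 15 + 6 + 5 + 2 = 51
Number of machines = 4
Ideal balanced load = 51 / 4 = 12.75

12.75


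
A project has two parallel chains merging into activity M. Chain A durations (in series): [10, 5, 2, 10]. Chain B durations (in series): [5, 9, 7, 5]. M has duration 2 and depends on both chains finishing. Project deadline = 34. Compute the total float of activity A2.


Forward pass: ES(A2) = sum of predecessors on chain A = 10
EF = ES + duration = 10 + 5 = 15
Backward pass: LF(M) = deadline = 34; LS(M) = 34 - 2 = 32
LF(A2) = LS(M) - sum(successors on chain A) = 32 - 12 = 20
LS = LF - duration = 20 - 5 = 15
Total float = LS - ES = 15 - 10 = 5

5


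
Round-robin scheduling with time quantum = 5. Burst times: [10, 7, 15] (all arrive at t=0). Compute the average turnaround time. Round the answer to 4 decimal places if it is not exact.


Time quantum = 5
Execution trace:
  J1 runs 5 units, time = 5
  J2 runs 5 units, time = 10
  J3 runs 5 units, time = 15
  J1 runs 5 units, time = 20
  J2 runs 2 units, time = 22
  J3 runs 5 units, time = 27
  J3 runs 5 units, time = 32
Finish times: [20, 22, 32]
Average turnaround = 74/3 = 24.6667

24.6667


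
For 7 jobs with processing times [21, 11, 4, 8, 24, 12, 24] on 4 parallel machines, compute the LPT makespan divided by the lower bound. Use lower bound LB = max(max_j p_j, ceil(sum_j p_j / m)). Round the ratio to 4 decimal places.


LPT order: [24, 24, 21, 12, 11, 8, 4]
Machine loads after assignment: [24, 24, 29, 27]
LPT makespan = 29
Lower bound = max(max_job, ceil(total/4)) = max(24, 26) = 26
Ratio = 29 / 26 = 1.1154

1.1154


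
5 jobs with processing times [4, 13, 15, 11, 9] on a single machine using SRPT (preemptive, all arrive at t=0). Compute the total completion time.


Since all jobs arrive at t=0, SRPT equals SPT ordering.
SPT order: [4, 9, 11, 13, 15]
Completion times:
  Job 1: p=4, C=4
  Job 2: p=9, C=13
  Job 3: p=11, C=24
  Job 4: p=13, C=37
  Job 5: p=15, C=52
Total completion time = 4 + 13 + 24 + 37 + 52 = 130

130


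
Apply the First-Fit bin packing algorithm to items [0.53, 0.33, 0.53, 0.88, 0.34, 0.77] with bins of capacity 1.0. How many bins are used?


Place items sequentially using First-Fit:
  Item 0.53 -> new Bin 1
  Item 0.33 -> Bin 1 (now 0.86)
  Item 0.53 -> new Bin 2
  Item 0.88 -> new Bin 3
  Item 0.34 -> Bin 2 (now 0.87)
  Item 0.77 -> new Bin 4
Total bins used = 4

4


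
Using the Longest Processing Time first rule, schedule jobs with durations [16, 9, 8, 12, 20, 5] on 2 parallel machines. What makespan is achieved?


Sort jobs in decreasing order (LPT): [20, 16, 12, 9, 8, 5]
Assign each job to the least loaded machine:
  Machine 1: jobs [20, 9, 5], load = 34
  Machine 2: jobs [16, 12, 8], load = 36
Makespan = max load = 36

36


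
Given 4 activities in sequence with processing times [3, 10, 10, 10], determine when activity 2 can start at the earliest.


Activity 2 starts after activities 1 through 1 complete.
Predecessor durations: [3]
ES = 3 = 3

3


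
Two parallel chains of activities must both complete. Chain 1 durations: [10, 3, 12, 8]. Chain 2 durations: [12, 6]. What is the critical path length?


Path A total = 10 + 3 + 12 + 8 = 33
Path B total = 12 + 6 = 18
Critical path = longest path = max(33, 18) = 33

33


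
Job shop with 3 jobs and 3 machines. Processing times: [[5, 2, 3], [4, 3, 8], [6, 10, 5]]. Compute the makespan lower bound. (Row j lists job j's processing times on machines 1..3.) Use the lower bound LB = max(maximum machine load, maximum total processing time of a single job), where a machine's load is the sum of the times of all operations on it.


Machine loads:
  Machine 1: 5 + 4 + 6 = 15
  Machine 2: 2 + 3 + 10 = 15
  Machine 3: 3 + 8 + 5 = 16
Max machine load = 16
Job totals:
  Job 1: 10
  Job 2: 15
  Job 3: 21
Max job total = 21
Lower bound = max(16, 21) = 21

21


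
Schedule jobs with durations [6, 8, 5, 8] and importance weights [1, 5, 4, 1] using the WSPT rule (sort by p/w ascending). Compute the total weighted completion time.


Compute p/w ratios and sort ascending (WSPT): [(5, 4), (8, 5), (6, 1), (8, 1)]
Compute weighted completion times:
  Job (p=5,w=4): C=5, w*C=4*5=20
  Job (p=8,w=5): C=13, w*C=5*13=65
  Job (p=6,w=1): C=19, w*C=1*19=19
  Job (p=8,w=1): C=27, w*C=1*27=27
Total weighted completion time = 131

131


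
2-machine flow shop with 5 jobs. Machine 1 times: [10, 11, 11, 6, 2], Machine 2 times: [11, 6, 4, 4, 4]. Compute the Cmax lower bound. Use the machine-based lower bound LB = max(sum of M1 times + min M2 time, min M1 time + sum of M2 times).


LB1 = sum(M1 times) + min(M2 times) = 40 + 4 = 44
LB2 = min(M1 times) + sum(M2 times) = 2 + 29 = 31
Lower bound = max(LB1, LB2) = max(44, 31) = 44

44


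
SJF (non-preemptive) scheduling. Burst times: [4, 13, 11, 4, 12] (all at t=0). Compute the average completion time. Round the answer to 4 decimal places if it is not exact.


SJF order (ascending): [4, 4, 11, 12, 13]
Completion times:
  Job 1: burst=4, C=4
  Job 2: burst=4, C=8
  Job 3: burst=11, C=19
  Job 4: burst=12, C=31
  Job 5: burst=13, C=44
Average completion = 106/5 = 21.2

21.2


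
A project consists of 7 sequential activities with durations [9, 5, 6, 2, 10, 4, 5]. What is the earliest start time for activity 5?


Activity 5 starts after activities 1 through 4 complete.
Predecessor durations: [9, 5, 6, 2]
ES = 9 + 5 + 6 + 2 = 22

22


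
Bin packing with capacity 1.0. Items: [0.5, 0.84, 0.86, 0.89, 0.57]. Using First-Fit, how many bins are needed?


Place items sequentially using First-Fit:
  Item 0.5 -> new Bin 1
  Item 0.84 -> new Bin 2
  Item 0.86 -> new Bin 3
  Item 0.89 -> new Bin 4
  Item 0.57 -> new Bin 5
Total bins used = 5

5


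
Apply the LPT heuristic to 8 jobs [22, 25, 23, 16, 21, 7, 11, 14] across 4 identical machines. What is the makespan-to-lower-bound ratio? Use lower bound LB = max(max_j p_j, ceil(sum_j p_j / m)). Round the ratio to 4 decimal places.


LPT order: [25, 23, 22, 21, 16, 14, 11, 7]
Machine loads after assignment: [32, 34, 36, 37]
LPT makespan = 37
Lower bound = max(max_job, ceil(total/4)) = max(25, 35) = 35
Ratio = 37 / 35 = 1.0571

1.0571


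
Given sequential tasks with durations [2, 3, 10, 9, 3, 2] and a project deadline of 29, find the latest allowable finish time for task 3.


LF(activity 3) = deadline - sum of successor durations
Successors: activities 4 through 6 with durations [9, 3, 2]
Sum of successor durations = 14
LF = 29 - 14 = 15

15


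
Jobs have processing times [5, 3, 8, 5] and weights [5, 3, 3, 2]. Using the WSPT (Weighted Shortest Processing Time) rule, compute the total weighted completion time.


Compute p/w ratios and sort ascending (WSPT): [(5, 5), (3, 3), (5, 2), (8, 3)]
Compute weighted completion times:
  Job (p=5,w=5): C=5, w*C=5*5=25
  Job (p=3,w=3): C=8, w*C=3*8=24
  Job (p=5,w=2): C=13, w*C=2*13=26
  Job (p=8,w=3): C=21, w*C=3*21=63
Total weighted completion time = 138

138


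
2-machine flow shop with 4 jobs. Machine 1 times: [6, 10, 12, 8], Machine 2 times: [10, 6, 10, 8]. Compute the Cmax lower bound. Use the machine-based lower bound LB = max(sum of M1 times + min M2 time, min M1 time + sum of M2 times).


LB1 = sum(M1 times) + min(M2 times) = 36 + 6 = 42
LB2 = min(M1 times) + sum(M2 times) = 6 + 34 = 40
Lower bound = max(LB1, LB2) = max(42, 40) = 42

42


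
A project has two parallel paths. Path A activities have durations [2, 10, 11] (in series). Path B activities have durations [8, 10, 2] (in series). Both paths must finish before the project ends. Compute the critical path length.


Path A total = 2 + 10 + 11 = 23
Path B total = 8 + 10 + 2 = 20
Critical path = longest path = max(23, 20) = 23

23


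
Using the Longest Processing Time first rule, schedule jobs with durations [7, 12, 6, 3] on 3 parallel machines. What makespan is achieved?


Sort jobs in decreasing order (LPT): [12, 7, 6, 3]
Assign each job to the least loaded machine:
  Machine 1: jobs [12], load = 12
  Machine 2: jobs [7], load = 7
  Machine 3: jobs [6, 3], load = 9
Makespan = max load = 12

12


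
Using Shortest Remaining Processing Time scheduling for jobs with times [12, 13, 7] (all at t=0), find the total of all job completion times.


Since all jobs arrive at t=0, SRPT equals SPT ordering.
SPT order: [7, 12, 13]
Completion times:
  Job 1: p=7, C=7
  Job 2: p=12, C=19
  Job 3: p=13, C=32
Total completion time = 7 + 19 + 32 = 58

58


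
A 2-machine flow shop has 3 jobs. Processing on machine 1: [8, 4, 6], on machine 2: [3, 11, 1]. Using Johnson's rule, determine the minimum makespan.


Apply Johnson's rule:
  Group 1 (a <= b): [(2, 4, 11)]
  Group 2 (a > b): [(1, 8, 3), (3, 6, 1)]
Optimal job order: [2, 1, 3]
Schedule:
  Job 2: M1 done at 4, M2 done at 15
  Job 1: M1 done at 12, M2 done at 18
  Job 3: M1 done at 18, M2 done at 19
Makespan = 19

19


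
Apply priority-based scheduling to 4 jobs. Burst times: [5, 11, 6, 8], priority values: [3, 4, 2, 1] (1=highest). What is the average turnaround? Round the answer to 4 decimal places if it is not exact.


Sort by priority (ascending = highest first):
Order: [(1, 8), (2, 6), (3, 5), (4, 11)]
Completion times:
  Priority 1, burst=8, C=8
  Priority 2, burst=6, C=14
  Priority 3, burst=5, C=19
  Priority 4, burst=11, C=30
Average turnaround = 71/4 = 17.75

17.75


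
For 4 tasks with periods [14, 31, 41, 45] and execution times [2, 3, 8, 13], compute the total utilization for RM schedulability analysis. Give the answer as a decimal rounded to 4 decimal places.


Compute individual utilizations (exact fractions):
  Task 1: C/T = 2/14 = 1/7 (approx. 0.1429)
  Task 2: C/T = 3/31 (approx. 0.0968)
  Task 3: C/T = 8/41 (approx. 0.1951)
  Task 4: C/T = 13/45 (approx. 0.2889)
Total utilization U = 1/7 + 3/31 + 8/41 + 13/45 = 289721/400365
Rounded to 4 decimal places: U = 0.7236
RM (Liu & Layland) bound for 4 tasks = 0.756828; compare with U = 289721/400365 (approx. 0.723642)
U <= bound, so schedulable by RM sufficient condition.

0.7236


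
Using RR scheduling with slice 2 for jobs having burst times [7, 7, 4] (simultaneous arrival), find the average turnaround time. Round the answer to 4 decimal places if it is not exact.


Time quantum = 2
Execution trace:
  J1 runs 2 units, time = 2
  J2 runs 2 units, time = 4
  J3 runs 2 units, time = 6
  J1 runs 2 units, time = 8
  J2 runs 2 units, time = 10
  J3 runs 2 units, time = 12
  J1 runs 2 units, time = 14
  J2 runs 2 units, time = 16
  J1 runs 1 units, time = 17
  J2 runs 1 units, time = 18
Finish times: [17, 18, 12]
Average turnaround = 47/3 = 15.6667

15.6667


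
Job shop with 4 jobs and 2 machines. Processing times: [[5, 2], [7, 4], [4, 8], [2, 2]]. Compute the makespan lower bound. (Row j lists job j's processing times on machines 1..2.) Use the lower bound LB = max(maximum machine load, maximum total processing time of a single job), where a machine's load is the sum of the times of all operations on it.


Machine loads:
  Machine 1: 5 + 7 + 4 + 2 = 18
  Machine 2: 2 + 4 + 8 + 2 = 16
Max machine load = 18
Job totals:
  Job 1: 7
  Job 2: 11
  Job 3: 12
  Job 4: 4
Max job total = 12
Lower bound = max(18, 12) = 18

18


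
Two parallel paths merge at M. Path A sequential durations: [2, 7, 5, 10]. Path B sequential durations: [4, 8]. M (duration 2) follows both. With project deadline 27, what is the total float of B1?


Forward pass: ES(B1) = sum of predecessors on chain B = 0
EF = ES + duration = 0 + 4 = 4
Backward pass: LF(M) = deadline = 27; LS(M) = 27 - 2 = 25
LF(B1) = LS(M) - sum(successors on chain B) = 25 - 8 = 17
LS = LF - duration = 17 - 4 = 13
Total float = LS - ES = 13 - 0 = 13

13


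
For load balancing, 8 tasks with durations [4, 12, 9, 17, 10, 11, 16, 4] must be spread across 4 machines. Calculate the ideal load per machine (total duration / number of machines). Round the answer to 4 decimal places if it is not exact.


Total processing time = 4 + 12 + 9 + 17 + 10 + 11 + 16 + 4 = 83
Number of machines = 4
Ideal balanced load = 83 / 4 = 20.75

20.75


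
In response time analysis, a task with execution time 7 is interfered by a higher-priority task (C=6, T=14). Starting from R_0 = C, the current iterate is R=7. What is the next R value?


R_next = C + ceil(R_prev / T_hp) * C_hp
ceil(7 / 14) = ceil(0.5) = 1
Interference = 1 * 6 = 6
R_next = 7 + 6 = 13

13


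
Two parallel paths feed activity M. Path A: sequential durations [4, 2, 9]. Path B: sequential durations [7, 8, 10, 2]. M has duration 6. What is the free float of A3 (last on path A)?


ES(A3) = sum of predecessors on chain A = 6
EF(A3) = ES + duration = 6 + 9 = 15
Successor of A3 is M. ES(M) = max(sum(A), sum(B)) = max(15, 27) = 27
Free float = ES(successor) - EF(current) = 27 - 15 = 12

12


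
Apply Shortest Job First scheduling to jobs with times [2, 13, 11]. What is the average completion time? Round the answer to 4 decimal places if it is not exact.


SJF order (ascending): [2, 11, 13]
Completion times:
  Job 1: burst=2, C=2
  Job 2: burst=11, C=13
  Job 3: burst=13, C=26
Average completion = 41/3 = 13.6667

13.6667


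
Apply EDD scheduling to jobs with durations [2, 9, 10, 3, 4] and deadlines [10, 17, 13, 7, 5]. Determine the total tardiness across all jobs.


Sort by due date (EDD order): [(4, 5), (3, 7), (2, 10), (10, 13), (9, 17)]
Compute completion times and tardiness:
  Job 1: p=4, d=5, C=4, tardiness=max(0,4-5)=0
  Job 2: p=3, d=7, C=7, tardiness=max(0,7-7)=0
  Job 3: p=2, d=10, C=9, tardiness=max(0,9-10)=0
  Job 4: p=10, d=13, C=19, tardiness=max(0,19-13)=6
  Job 5: p=9, d=17, C=28, tardiness=max(0,28-17)=11
Total tardiness = 17

17


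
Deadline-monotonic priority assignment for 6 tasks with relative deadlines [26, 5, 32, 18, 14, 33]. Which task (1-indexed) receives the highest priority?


Sort tasks by relative deadline (ascending):
  Task 2: deadline = 5
  Task 5: deadline = 14
  Task 4: deadline = 18
  Task 1: deadline = 26
  Task 3: deadline = 32
  Task 6: deadline = 33
Priority order (highest first): [2, 5, 4, 1, 3, 6]
Highest priority task = 2

2


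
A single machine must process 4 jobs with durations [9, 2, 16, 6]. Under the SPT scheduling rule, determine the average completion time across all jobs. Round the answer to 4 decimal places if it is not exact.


Sort jobs by processing time (SPT order): [2, 6, 9, 16]
Compute completion times sequentially:
  Job 1: processing = 2, completes at 2
  Job 2: processing = 6, completes at 8
  Job 3: processing = 9, completes at 17
  Job 4: processing = 16, completes at 33
Sum of completion times = 60
Average completion time = 60/4 = 15.0

15.0


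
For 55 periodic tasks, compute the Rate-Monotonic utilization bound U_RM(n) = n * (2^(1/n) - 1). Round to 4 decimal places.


Compute 2^(1/55) = 1.0126824244
Subtract 1: 1.0126824244 - 1 = 0.0126824244
Multiply by n: 55 * 0.0126824244 = 0.6975333420
Round to 4 dp: 0.6975

0.6975


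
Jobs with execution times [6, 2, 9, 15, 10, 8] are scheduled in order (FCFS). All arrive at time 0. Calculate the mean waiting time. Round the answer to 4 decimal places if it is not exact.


FCFS order (as given): [6, 2, 9, 15, 10, 8]
Waiting times:
  Job 1: wait = 0
  Job 2: wait = 6
  Job 3: wait = 8
  Job 4: wait = 17
  Job 5: wait = 32
  Job 6: wait = 42
Sum of waiting times = 105
Average waiting time = 105/6 = 17.5

17.5


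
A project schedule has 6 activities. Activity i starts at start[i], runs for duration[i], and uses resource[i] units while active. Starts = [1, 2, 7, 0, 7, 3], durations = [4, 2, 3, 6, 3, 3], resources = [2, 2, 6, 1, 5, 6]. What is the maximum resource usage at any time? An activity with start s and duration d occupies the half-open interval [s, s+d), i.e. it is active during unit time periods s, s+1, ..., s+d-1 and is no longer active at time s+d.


Each activity i is active on [start_i, start_i + duration_i).
Compute total resource usage per time slot:
  t=0: active resources = [1], total = 1
  t=1: active resources = [2, 1], total = 3
  t=2: active resources = [2, 2, 1], total = 5
  t=3: active resources = [2, 2, 1, 6], total = 11
  t=4: active resources = [2, 1, 6], total = 9
  t=5: active resources = [1, 6], total = 7
  t=6: active resources = [], total = 0
  t=7: active resources = [6, 5], total = 11
  t=8: active resources = [6, 5], total = 11
  t=9: active resources = [6, 5], total = 11
Peak resource demand = 11

11
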